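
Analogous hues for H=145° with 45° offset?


Base hue: 145°
Left analog: (145 - 45) mod 360 = 100°
Right analog: (145 + 45) mod 360 = 190°
Analogous hues = 100° and 190°


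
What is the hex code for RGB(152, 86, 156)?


R = 152 → 98 (hex)
G = 86 → 56 (hex)
B = 156 → 9C (hex)
Hex = #98569C


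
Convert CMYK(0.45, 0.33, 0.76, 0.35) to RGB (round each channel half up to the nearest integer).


R = 255 × (1-C) × (1-K) = 255 × 0.55 × 0.65 = 91.1625 → 91
G = 255 × (1-M) × (1-K) = 255 × 0.67 × 0.65 = 111.0525 → 111
B = 255 × (1-Y) × (1-K) = 255 × 0.24 × 0.65 = 39.78 → 40
= RGB(91, 111, 40)


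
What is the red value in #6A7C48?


Color: #6A7C48
R = 6A = 106
G = 7C = 124
B = 48 = 72
Red = 106


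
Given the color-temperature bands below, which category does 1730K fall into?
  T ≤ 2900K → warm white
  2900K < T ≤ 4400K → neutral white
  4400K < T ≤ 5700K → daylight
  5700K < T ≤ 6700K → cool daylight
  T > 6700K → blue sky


Temperature: 1730K
1730K ≤ 2900K → warm white
Classification: warm white


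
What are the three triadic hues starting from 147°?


Triadic: equally spaced at 120° intervals
H1 = 147°
H2 = (147 + 120) mod 360 = 267°
H3 = (147 + 240) mod 360 = 27°
Triadic = 147°, 267°, 27°


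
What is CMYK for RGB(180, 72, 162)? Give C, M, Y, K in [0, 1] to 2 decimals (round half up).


R'=180/255≈0.7059, G'=72/255≈0.2824, B'=162/255≈0.6353
K = 1 - max(R',G',B') = 1 - 180/255 = 75/255 = 0.29411… → 0.29
(1-R'-K)/(1-K) simplifies to (max-R)/max with max = 180:
C = (180-180)/180 = 0/180 = 0 → 0.00
M = (180-72)/180 = 108/180 = 0.6 → 0.60
Y = (180-162)/180 = 18/180 = 0.1 → 0.10
= CMYK(0.00, 0.60, 0.10, 0.29)


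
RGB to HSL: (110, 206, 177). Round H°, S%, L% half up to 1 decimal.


Normalize: R'=110/255≈0.4314, G'=206/255≈0.8078, B'=177/255≈0.6941
Max=206/255, Min=110/255, Δ=Max-Min=96/255
L = (Max+Min)/2 = (206+110)/510 = 316/510 = 0.61960… → L = 62.0%
L > 0.5 → S = Δ/(2-Max-Min) = 96/(510-206-110) = 96/194 = 0.49484… → S = 49.5%
(the 1/255 factors cancel in S and H, so raw channel differences can be used)
Max is G' → H = 60 × ((B-R)/Δ + 2) = 60 × ((177-110)/96 + 2)
  67/96 + 2 = 0.6979… + 2 = 2.6979…
  H = 60 × 2.6979… = 161.875° → H = 161.9°
= HSL(161.9°, 49.5%, 62.0%)


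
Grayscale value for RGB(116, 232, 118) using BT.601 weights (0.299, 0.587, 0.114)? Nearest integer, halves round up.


Gray = 0.299×R + 0.587×G + 0.114×B
Gray = 0.299×116 + 0.587×232 + 0.114×118
Gray = 34.684 + 136.184 + 13.452
Gray = 184.320 → round half up → 184
Gray = 184


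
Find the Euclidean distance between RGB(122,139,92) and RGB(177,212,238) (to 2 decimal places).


d = √[(R₁-R₂)² + (G₁-G₂)² + (B₁-B₂)²]
d = √[(122-177)² + (139-212)² + (92-238)²]
d = √[3025 + 5329 + 21316]
d = √29670
d ≈ 172.25


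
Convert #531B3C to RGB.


53 → 83 (R)
1B → 27 (G)
3C → 60 (B)
= RGB(83, 27, 60)


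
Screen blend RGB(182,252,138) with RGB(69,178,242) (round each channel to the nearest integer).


Screen: C = 255 - (255-A)×(255-B)/255, rounded to nearest integer
R: 255 - (255-182)×(255-69)/255 = 255 - 13578/255 ≈ 255 - 53.247 = 201.753 → 202
G: 255 - (255-252)×(255-178)/255 = 255 - 231/255 ≈ 255 - 0.906 = 254.094 → 254
B: 255 - (255-138)×(255-242)/255 = 255 - 1521/255 ≈ 255 - 5.965 = 249.035 → 249
= RGB(202, 254, 249)


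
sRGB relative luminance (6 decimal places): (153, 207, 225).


Linearize each channel (sRGB transfer function): c = v/255; c_lin = c/12.92 if c ≤ 0.04045, else ((c+0.055)/1.055)^2.4
  R: 153/255 ≈ 0.600000 > 0.04045 → ((0.600000+0.055)/1.055)^2.4 ≈ 0.318547
  G: 207/255 ≈ 0.811765 > 0.04045 → ((0.811765+0.055)/1.055)^2.4 ≈ 0.623960
  B: 225/255 ≈ 0.882353 > 0.04045 → ((0.882353+0.055)/1.055)^2.4 ≈ 0.752942
R_lin = 0.318547, G_lin = 0.623960, B_lin = 0.752942
L = 0.2126×R + 0.7152×G + 0.0722×B
L = 0.2126×0.318547 + 0.7152×0.623960 + 0.0722×0.752942
L ≈ 0.568342


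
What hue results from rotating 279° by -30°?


New hue = (H + rotation) mod 360
New hue = (279 -30) mod 360
= 249 mod 360
= 249°


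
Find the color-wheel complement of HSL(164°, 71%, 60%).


Complement = opposite side of color wheel = hue + 180°
H' = (164 + 180) mod 360 = 344°
S and L unchanged.
= HSL(344°, 71%, 60%)


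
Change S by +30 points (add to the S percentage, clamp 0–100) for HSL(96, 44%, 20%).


Original S = 44%
Adjustment = +30 percentage points
New S = 44 + (30) = 74
Clamp to [0, 100] → 74
= HSL(96°, 74%, 20%)


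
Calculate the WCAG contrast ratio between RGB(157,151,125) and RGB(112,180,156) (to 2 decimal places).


Linearize each sRGB channel c=v/255: c/12.92 if c ≤ 0.04045 else ((c+0.055)/1.055)^2.4
L = 0.2126×R_lin + 0.7152×G_lin + 0.0722×B_lin
Color 1 (157,151,125):
  R=157: 157/255≈0.6157 > 0.04045 → ((0.6157+0.055)/1.055)^2.4 ≈ 0.33716
  G=151: 151/255≈0.5922 > 0.04045 → ((0.5922+0.055)/1.055)^2.4 ≈ 0.30947
  B=125: 125/255≈0.4902 > 0.04045 → ((0.4902+0.055)/1.055)^2.4 ≈ 0.20508
  L1 = 0.2126×0.33716 + 0.7152×0.30947 + 0.0722×0.20508 ≈ 0.30782
Color 2 (112,180,156):
  R=112: 112/255≈0.4392 > 0.04045 → ((0.4392+0.055)/1.055)^2.4 ≈ 0.16203
  G=180: 180/255≈0.7059 > 0.04045 → ((0.7059+0.055)/1.055)^2.4 ≈ 0.45641
  B=156: 156/255≈0.6118 > 0.04045 → ((0.6118+0.055)/1.055)^2.4 ≈ 0.33245
  L2 = 0.2126×0.16203 + 0.7152×0.45641 + 0.0722×0.33245 ≈ 0.38488
Lighter = 0.38488, Darker = 0.30782
Ratio = (L_lighter + 0.05) / (L_darker + 0.05)
Ratio = (0.38488 + 0.05) / (0.30782 + 0.05) = 0.43488 / 0.35782 ≈ 1.2153
Ratio ≈ 1.22:1


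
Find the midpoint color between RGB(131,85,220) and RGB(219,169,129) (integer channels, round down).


Midpoint: each channel = ⌊(C₁+C₂)/2⌋
R: ⌊(131+219)/2⌋ = 175
G: ⌊(85+169)/2⌋ = 127
B: ⌊(220+129)/2⌋ = 174
= RGB(175, 127, 174)


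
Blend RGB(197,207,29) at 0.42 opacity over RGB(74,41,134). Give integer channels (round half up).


C = α×F + (1-α)×B, with 1-α = 0.58
R: 0.42×197 + 0.58×74 = 82.74 + 42.92 = 125.66 → 126
G: 0.42×207 + 0.58×41 = 86.94 + 23.78 = 110.72 → 111
B: 0.42×29 + 0.58×134 = 12.18 + 77.72 = 89.90 → 90
= RGB(126, 111, 90)


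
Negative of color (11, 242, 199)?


Invert: (255-R, 255-G, 255-B)
R: 255-11 = 244
G: 255-242 = 13
B: 255-199 = 56
= RGB(244, 13, 56)


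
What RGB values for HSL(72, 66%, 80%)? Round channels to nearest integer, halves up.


H=72°, S=0.66, L=0.80
C = (1-|2L-1|)×S = (1-|0.60|)×0.66 = 0.264
H' = H/60 = 72/60 ≈ 1.2000; X = C×(1-|H' mod 2 - 1|) = 0.2112
m = L - C/2 = 0.80 - 0.132 = 0.668
Sector ⌊H'⌋ = 1 → (R',G',B') = (0.2112, 0.264, 0.0)
RGB = ((R'+m)×255, (G'+m)×255, (B'+m)×255) = (224.196, 237.66, 170.34)
Round half up → RGB(224, 238, 170)


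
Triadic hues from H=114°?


Triadic: equally spaced at 120° intervals
H1 = 114°
H2 = (114 + 120) mod 360 = 234°
H3 = (114 + 240) mod 360 = 354°
Triadic = 114°, 234°, 354°


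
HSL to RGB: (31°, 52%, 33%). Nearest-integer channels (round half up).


H=31°, S=0.52, L=0.33
C = (1-|2L-1|)×S = (1-|-0.34|)×0.52 = 0.3432
H' = H/60 = 31/60 ≈ 0.5167; X = C×(1-|H' mod 2 - 1|) = 0.17732
m = L - C/2 = 0.33 - 0.1716 = 0.1584
Sector ⌊H'⌋ = 0 → (R',G',B') = (0.3432, 0.17732, 0.0)
RGB = ((R'+m)×255, (G'+m)×255, (B'+m)×255) = (127.908, 85.6086, 40.392)
Round half up → RGB(128, 86, 40)


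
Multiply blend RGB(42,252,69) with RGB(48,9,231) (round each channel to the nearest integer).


Multiply: C = A×B/255, rounded to nearest integer
R: 42×48/255 = 2016/255 ≈ 7.906 → 8
G: 252×9/255 = 2268/255 ≈ 8.894 → 9
B: 69×231/255 = 15939/255 ≈ 62.506 → 63
= RGB(8, 9, 63)


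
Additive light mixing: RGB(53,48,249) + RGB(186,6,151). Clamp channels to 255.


Additive: each channel = min(255, C₁+C₂)
R: 53+186 = 239 → 239
G: 48+6 = 54 → 54
B: 249+151 = 400 → 255
= RGB(239, 54, 255)


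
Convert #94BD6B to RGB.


94 → 148 (R)
BD → 189 (G)
6B → 107 (B)
= RGB(148, 189, 107)


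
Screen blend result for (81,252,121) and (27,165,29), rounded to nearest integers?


Screen: C = 255 - (255-A)×(255-B)/255, rounded to nearest integer
R: 255 - (255-81)×(255-27)/255 = 255 - 39672/255 ≈ 255 - 155.576 = 99.424 → 99
G: 255 - (255-252)×(255-165)/255 = 255 - 270/255 ≈ 255 - 1.059 = 253.941 → 254
B: 255 - (255-121)×(255-29)/255 = 255 - 30284/255 ≈ 255 - 118.761 = 136.239 → 136
= RGB(99, 254, 136)


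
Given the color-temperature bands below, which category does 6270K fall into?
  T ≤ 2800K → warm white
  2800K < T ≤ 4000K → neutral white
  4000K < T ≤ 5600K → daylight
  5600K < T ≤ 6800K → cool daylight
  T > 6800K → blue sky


Temperature: 6270K
5600K < 6270K ≤ 6800K → cool daylight
Classification: cool daylight


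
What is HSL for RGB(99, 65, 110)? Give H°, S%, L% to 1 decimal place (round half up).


Normalize: R'=99/255≈0.3882, G'=65/255≈0.2549, B'=110/255≈0.4314
Max=110/255, Min=65/255, Δ=Max-Min=45/255
L = (Max+Min)/2 = (110+65)/510 = 175/510 = 0.34313… → L = 34.3%
L ≤ 0.5 → S = Δ/(Max+Min) = 45/(110+65) = 45/175 = 0.25714… → S = 25.7%
(the 1/255 factors cancel in S and H, so raw channel differences can be used)
Max is B' → H = 60 × ((R-G)/Δ + 4) = 60 × ((99-65)/45 + 4)
  34/45 + 4 = 0.7555… + 4 = 4.7555…
  H = 60 × 4.7555… = 285.333…° → H = 285.3°
= HSL(285.3°, 25.7%, 34.3%)


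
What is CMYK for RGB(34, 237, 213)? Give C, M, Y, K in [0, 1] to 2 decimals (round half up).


R'=34/255≈0.1333, G'=237/255≈0.9294, B'=213/255≈0.8353
K = 1 - max(R',G',B') = 1 - 237/255 = 18/255 = 0.07058… → 0.07
(1-R'-K)/(1-K) simplifies to (max-R)/max with max = 237:
C = (237-34)/237 = 203/237 = 0.85654… → 0.86
M = (237-237)/237 = 0/237 = 0 → 0.00
Y = (237-213)/237 = 24/237 = 0.10126… → 0.10
= CMYK(0.86, 0.00, 0.10, 0.07)


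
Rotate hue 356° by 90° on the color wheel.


New hue = (H + rotation) mod 360
New hue = (356 + 90) mod 360
= 446 mod 360
= 86°


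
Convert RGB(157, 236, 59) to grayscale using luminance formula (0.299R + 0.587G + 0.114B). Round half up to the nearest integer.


Gray = 0.299×R + 0.587×G + 0.114×B
Gray = 0.299×157 + 0.587×236 + 0.114×59
Gray = 46.943 + 138.532 + 6.726
Gray = 192.201 → round half up → 192
Gray = 192


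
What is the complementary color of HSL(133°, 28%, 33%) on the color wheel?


Complement = opposite side of color wheel = hue + 180°
H' = (133 + 180) mod 360 = 313°
S and L unchanged.
= HSL(313°, 28%, 33%)


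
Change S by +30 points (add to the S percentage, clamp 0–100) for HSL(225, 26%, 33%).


Original S = 26%
Adjustment = +30 percentage points
New S = 26 + (30) = 56
Clamp to [0, 100] → 56
= HSL(225°, 56%, 33%)


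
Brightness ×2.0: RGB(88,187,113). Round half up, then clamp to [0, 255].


Multiply each channel by 2.0, round half up, clamp to [0, 255]
R: 88×2.0 = 176
G: 187×2.0 = 374 → clamp → 255
B: 113×2.0 = 226
= RGB(176, 255, 226)


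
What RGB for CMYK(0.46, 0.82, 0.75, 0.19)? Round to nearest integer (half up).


R = 255 × (1-C) × (1-K) = 255 × 0.54 × 0.81 = 111.537 → 112
G = 255 × (1-M) × (1-K) = 255 × 0.18 × 0.81 = 37.179 → 37
B = 255 × (1-Y) × (1-K) = 255 × 0.25 × 0.81 = 51.6375 → 52
= RGB(112, 37, 52)


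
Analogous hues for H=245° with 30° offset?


Base hue: 245°
Left analog: (245 - 30) mod 360 = 215°
Right analog: (245 + 30) mod 360 = 275°
Analogous hues = 215° and 275°


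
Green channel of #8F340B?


Color: #8F340B
R = 8F = 143
G = 34 = 52
B = 0B = 11
Green = 52


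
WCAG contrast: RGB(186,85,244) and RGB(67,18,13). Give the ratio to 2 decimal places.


Linearize each sRGB channel c=v/255: c/12.92 if c ≤ 0.04045 else ((c+0.055)/1.055)^2.4
L = 0.2126×R_lin + 0.7152×G_lin + 0.0722×B_lin
Color 1 (186,85,244):
  R=186: 186/255≈0.7294 > 0.04045 → ((0.7294+0.055)/1.055)^2.4 ≈ 0.49102
  G=85: 85/255≈0.3333 > 0.04045 → ((0.3333+0.055)/1.055)^2.4 ≈ 0.09084
  B=244: 244/255≈0.9569 > 0.04045 → ((0.9569+0.055)/1.055)^2.4 ≈ 0.90466
  L1 = 0.2126×0.49102 + 0.7152×0.09084 + 0.0722×0.90466 ≈ 0.23468
Color 2 (67,18,13):
  R=67: 67/255≈0.2627 > 0.04045 → ((0.2627+0.055)/1.055)^2.4 ≈ 0.05613
  G=18: 18/255≈0.0706 > 0.04045 → ((0.0706+0.055)/1.055)^2.4 ≈ 0.00605
  B=13: 13/255≈0.0510 > 0.04045 → ((0.0510+0.055)/1.055)^2.4 ≈ 0.00402
  L2 = 0.2126×0.05613 + 0.7152×0.00605 + 0.0722×0.00402 ≈ 0.01655
Lighter = 0.23468, Darker = 0.01655
Ratio = (L_lighter + 0.05) / (L_darker + 0.05)
Ratio = (0.23468 + 0.05) / (0.01655 + 0.05) = 0.28468 / 0.06655 ≈ 4.2777
Ratio ≈ 4.28:1


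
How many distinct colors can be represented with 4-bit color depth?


Colors = 2^bits = 2^4
= 16 colors


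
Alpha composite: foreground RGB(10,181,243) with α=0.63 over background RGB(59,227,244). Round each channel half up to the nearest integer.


C = α×F + (1-α)×B, with 1-α = 0.37
R: 0.63×10 + 0.37×59 = 6.30 + 21.83 = 28.13 → 28
G: 0.63×181 + 0.37×227 = 114.03 + 83.99 = 198.02 → 198
B: 0.63×243 + 0.37×244 = 153.09 + 90.28 = 243.37 → 243
= RGB(28, 198, 243)


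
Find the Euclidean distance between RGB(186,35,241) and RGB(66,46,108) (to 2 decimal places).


d = √[(R₁-R₂)² + (G₁-G₂)² + (B₁-B₂)²]
d = √[(186-66)² + (35-46)² + (241-108)²]
d = √[14400 + 121 + 17689]
d = √32210
d ≈ 179.47


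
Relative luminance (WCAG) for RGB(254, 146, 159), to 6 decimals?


Linearize each channel (sRGB transfer function): c = v/255; c_lin = c/12.92 if c ≤ 0.04045, else ((c+0.055)/1.055)^2.4
  R: 254/255 ≈ 0.996078 > 0.04045 → ((0.996078+0.055)/1.055)^2.4 ≈ 0.991102
  G: 146/255 ≈ 0.572549 > 0.04045 → ((0.572549+0.055)/1.055)^2.4 ≈ 0.287441
  B: 159/255 ≈ 0.623529 > 0.04045 → ((0.623529+0.055)/1.055)^2.4 ≈ 0.346704
R_lin = 0.991102, G_lin = 0.287441, B_lin = 0.346704
L = 0.2126×R + 0.7152×G + 0.0722×B
L = 0.2126×0.991102 + 0.7152×0.287441 + 0.0722×0.346704
L ≈ 0.441318


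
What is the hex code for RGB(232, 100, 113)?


R = 232 → E8 (hex)
G = 100 → 64 (hex)
B = 113 → 71 (hex)
Hex = #E86471


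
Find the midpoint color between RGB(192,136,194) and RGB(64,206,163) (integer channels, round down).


Midpoint: each channel = ⌊(C₁+C₂)/2⌋
R: ⌊(192+64)/2⌋ = 128
G: ⌊(136+206)/2⌋ = 171
B: ⌊(194+163)/2⌋ = 178
= RGB(128, 171, 178)


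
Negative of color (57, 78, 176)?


Invert: (255-R, 255-G, 255-B)
R: 255-57 = 198
G: 255-78 = 177
B: 255-176 = 79
= RGB(198, 177, 79)


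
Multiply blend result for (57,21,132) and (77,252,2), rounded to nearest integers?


Multiply: C = A×B/255, rounded to nearest integer
R: 57×77/255 = 4389/255 ≈ 17.212 → 17
G: 21×252/255 = 5292/255 ≈ 20.753 → 21
B: 132×2/255 = 264/255 ≈ 1.035 → 1
= RGB(17, 21, 1)


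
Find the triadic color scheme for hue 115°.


Triadic: equally spaced at 120° intervals
H1 = 115°
H2 = (115 + 120) mod 360 = 235°
H3 = (115 + 240) mod 360 = 355°
Triadic = 115°, 235°, 355°


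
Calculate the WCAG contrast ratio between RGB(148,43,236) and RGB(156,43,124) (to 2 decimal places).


Linearize each sRGB channel c=v/255: c/12.92 if c ≤ 0.04045 else ((c+0.055)/1.055)^2.4
L = 0.2126×R_lin + 0.7152×G_lin + 0.0722×B_lin
Color 1 (148,43,236):
  R=148: 148/255≈0.5804 > 0.04045 → ((0.5804+0.055)/1.055)^2.4 ≈ 0.29614
  G=43: 43/255≈0.1686 > 0.04045 → ((0.1686+0.055)/1.055)^2.4 ≈ 0.02416
  B=236: 236/255≈0.9255 > 0.04045 → ((0.9255+0.055)/1.055)^2.4 ≈ 0.83880
  L1 = 0.2126×0.29614 + 0.7152×0.02416 + 0.0722×0.83880 ≈ 0.14080
Color 2 (156,43,124):
  R=156: 156/255≈0.6118 > 0.04045 → ((0.6118+0.055)/1.055)^2.4 ≈ 0.33245
  G=43: 43/255≈0.1686 > 0.04045 → ((0.1686+0.055)/1.055)^2.4 ≈ 0.02416
  B=124: 124/255≈0.4863 > 0.04045 → ((0.4863+0.055)/1.055)^2.4 ≈ 0.20156
  L2 = 0.2126×0.33245 + 0.7152×0.02416 + 0.0722×0.20156 ≈ 0.10251
Lighter = 0.14080, Darker = 0.10251
Ratio = (L_lighter + 0.05) / (L_darker + 0.05)
Ratio = (0.14080 + 0.05) / (0.10251 + 0.05) = 0.19080 / 0.15251 ≈ 1.2511
Ratio ≈ 1.25:1


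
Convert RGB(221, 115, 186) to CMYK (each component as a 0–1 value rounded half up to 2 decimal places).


R'=221/255≈0.8667, G'=115/255≈0.4510, B'=186/255≈0.7294
K = 1 - max(R',G',B') = 1 - 221/255 = 34/255 = 0.13333… → 0.13
(1-R'-K)/(1-K) simplifies to (max-R)/max with max = 221:
C = (221-221)/221 = 0/221 = 0 → 0.00
M = (221-115)/221 = 106/221 = 0.47963… → 0.48
Y = (221-186)/221 = 35/221 = 0.15837… → 0.16
= CMYK(0.00, 0.48, 0.16, 0.13)


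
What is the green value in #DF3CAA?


Color: #DF3CAA
R = DF = 223
G = 3C = 60
B = AA = 170
Green = 60


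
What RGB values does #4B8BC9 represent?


4B → 75 (R)
8B → 139 (G)
C9 → 201 (B)
= RGB(75, 139, 201)


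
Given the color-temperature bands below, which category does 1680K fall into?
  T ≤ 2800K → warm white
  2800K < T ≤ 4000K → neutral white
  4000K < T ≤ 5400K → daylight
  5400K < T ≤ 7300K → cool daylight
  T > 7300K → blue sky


Temperature: 1680K
1680K ≤ 2800K → warm white
Classification: warm white


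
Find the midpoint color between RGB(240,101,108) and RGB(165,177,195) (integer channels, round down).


Midpoint: each channel = ⌊(C₁+C₂)/2⌋
R: ⌊(240+165)/2⌋ = 202
G: ⌊(101+177)/2⌋ = 139
B: ⌊(108+195)/2⌋ = 151
= RGB(202, 139, 151)


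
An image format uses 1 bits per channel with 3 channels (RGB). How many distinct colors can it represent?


Total bits = 1 bits/channel × 3 channels = 3 bits
Distinct colors = 2^3
= 8 colors


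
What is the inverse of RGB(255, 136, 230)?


Invert: (255-R, 255-G, 255-B)
R: 255-255 = 0
G: 255-136 = 119
B: 255-230 = 25
= RGB(0, 119, 25)


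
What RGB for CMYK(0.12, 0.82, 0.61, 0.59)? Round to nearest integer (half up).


R = 255 × (1-C) × (1-K) = 255 × 0.88 × 0.41 = 92.004 → 92
G = 255 × (1-M) × (1-K) = 255 × 0.18 × 0.41 = 18.819 → 19
B = 255 × (1-Y) × (1-K) = 255 × 0.39 × 0.41 = 40.7745 → 41
= RGB(92, 19, 41)


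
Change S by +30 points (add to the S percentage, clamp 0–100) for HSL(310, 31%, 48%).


Original S = 31%
Adjustment = +30 percentage points
New S = 31 + (30) = 61
Clamp to [0, 100] → 61
= HSL(310°, 61%, 48%)


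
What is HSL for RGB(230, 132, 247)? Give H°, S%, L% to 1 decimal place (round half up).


Normalize: R'=230/255≈0.9020, G'=132/255≈0.5176, B'=247/255≈0.9686
Max=247/255, Min=132/255, Δ=Max-Min=115/255
L = (Max+Min)/2 = (247+132)/510 = 379/510 = 0.74313… → L = 74.3%
L > 0.5 → S = Δ/(2-Max-Min) = 115/(510-247-132) = 115/131 = 0.87786… → S = 87.8%
(the 1/255 factors cancel in S and H, so raw channel differences can be used)
Max is B' → H = 60 × ((R-G)/Δ + 4) = 60 × ((230-132)/115 + 4)
  98/115 + 4 = 0.8521… + 4 = 4.8521…
  H = 60 × 4.8521… = 291.130…° → H = 291.1°
= HSL(291.1°, 87.8%, 74.3%)


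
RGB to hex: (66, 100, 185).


R = 66 → 42 (hex)
G = 100 → 64 (hex)
B = 185 → B9 (hex)
Hex = #4264B9


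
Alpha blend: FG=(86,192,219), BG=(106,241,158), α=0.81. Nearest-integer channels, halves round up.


C = α×F + (1-α)×B, with 1-α = 0.19
R: 0.81×86 + 0.19×106 = 69.66 + 20.14 = 89.80 → 90
G: 0.81×192 + 0.19×241 = 155.52 + 45.79 = 201.31 → 201
B: 0.81×219 + 0.19×158 = 177.39 + 30.02 = 207.41 → 207
= RGB(90, 201, 207)


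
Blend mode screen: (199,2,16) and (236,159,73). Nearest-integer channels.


Screen: C = 255 - (255-A)×(255-B)/255, rounded to nearest integer
R: 255 - (255-199)×(255-236)/255 = 255 - 1064/255 ≈ 255 - 4.173 = 250.827 → 251
G: 255 - (255-2)×(255-159)/255 = 255 - 24288/255 ≈ 255 - 95.247 = 159.753 → 160
B: 255 - (255-16)×(255-73)/255 = 255 - 43498/255 ≈ 255 - 170.580 = 84.420 → 84
= RGB(251, 160, 84)


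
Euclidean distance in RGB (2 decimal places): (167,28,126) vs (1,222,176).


d = √[(R₁-R₂)² + (G₁-G₂)² + (B₁-B₂)²]
d = √[(167-1)² + (28-222)² + (126-176)²]
d = √[27556 + 37636 + 2500]
d = √67692
d ≈ 260.18


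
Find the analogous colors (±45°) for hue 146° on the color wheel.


Base hue: 146°
Left analog: (146 - 45) mod 360 = 101°
Right analog: (146 + 45) mod 360 = 191°
Analogous hues = 101° and 191°


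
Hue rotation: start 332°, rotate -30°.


New hue = (H + rotation) mod 360
New hue = (332 -30) mod 360
= 302 mod 360
= 302°


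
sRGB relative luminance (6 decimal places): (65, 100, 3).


Linearize each channel (sRGB transfer function): c = v/255; c_lin = c/12.92 if c ≤ 0.04045, else ((c+0.055)/1.055)^2.4
  R: 65/255 ≈ 0.254902 > 0.04045 → ((0.254902+0.055)/1.055)^2.4 ≈ 0.052861
  G: 100/255 ≈ 0.392157 > 0.04045 → ((0.392157+0.055)/1.055)^2.4 ≈ 0.127438
  B: 3/255 ≈ 0.011765 ≤ 0.04045 → 0.011765/12.92 ≈ 0.000911
R_lin = 0.052861, G_lin = 0.127438, B_lin = 0.000911
L = 0.2126×R + 0.7152×G + 0.0722×B
L = 0.2126×0.052861 + 0.7152×0.127438 + 0.0722×0.000911
L ≈ 0.102447


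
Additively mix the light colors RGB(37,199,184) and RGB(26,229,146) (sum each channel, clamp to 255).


Additive: each channel = min(255, C₁+C₂)
R: 37+26 = 63 → 63
G: 199+229 = 428 → 255
B: 184+146 = 330 → 255
= RGB(63, 255, 255)


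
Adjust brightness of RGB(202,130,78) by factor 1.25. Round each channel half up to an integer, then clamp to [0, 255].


Multiply each channel by 1.25, round half up, clamp to [0, 255]
R: 202×1.25 = 252.5 → round → 253
G: 130×1.25 = 162.5 → round → 163
B: 78×1.25 = 97.5 → round → 98
= RGB(253, 163, 98)


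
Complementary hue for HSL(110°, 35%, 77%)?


Complement = opposite side of color wheel = hue + 180°
H' = (110 + 180) mod 360 = 290°
S and L unchanged.
= HSL(290°, 35%, 77%)


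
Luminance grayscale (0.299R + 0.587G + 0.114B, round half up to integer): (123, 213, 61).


Gray = 0.299×R + 0.587×G + 0.114×B
Gray = 0.299×123 + 0.587×213 + 0.114×61
Gray = 36.777 + 125.031 + 6.954
Gray = 168.762 → round half up → 169
Gray = 169


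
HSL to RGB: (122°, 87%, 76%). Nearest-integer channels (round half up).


H=122°, S=0.87, L=0.76
C = (1-|2L-1|)×S = (1-|0.52|)×0.87 = 0.4176
H' = H/60 = 122/60 ≈ 2.0333; X = C×(1-|H' mod 2 - 1|) = 0.01392
m = L - C/2 = 0.76 - 0.2088 = 0.5512
Sector ⌊H'⌋ = 2 → (R',G',B') = (0.0, 0.4176, 0.01392)
RGB = ((R'+m)×255, (G'+m)×255, (B'+m)×255) = (140.556, 247.044, 144.1056)
Round half up → RGB(141, 247, 144)


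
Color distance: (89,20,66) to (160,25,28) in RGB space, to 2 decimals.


d = √[(R₁-R₂)² + (G₁-G₂)² + (B₁-B₂)²]
d = √[(89-160)² + (20-25)² + (66-28)²]
d = √[5041 + 25 + 1444]
d = √6510
d ≈ 80.68


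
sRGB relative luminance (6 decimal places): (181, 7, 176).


Linearize each channel (sRGB transfer function): c = v/255; c_lin = c/12.92 if c ≤ 0.04045, else ((c+0.055)/1.055)^2.4
  R: 181/255 ≈ 0.709804 > 0.04045 → ((0.709804+0.055)/1.055)^2.4 ≈ 0.462077
  G: 7/255 ≈ 0.027451 ≤ 0.04045 → 0.027451/12.92 ≈ 0.002125
  B: 176/255 ≈ 0.690196 > 0.04045 → ((0.690196+0.055)/1.055)^2.4 ≈ 0.434154
R_lin = 0.462077, G_lin = 0.002125, B_lin = 0.434154
L = 0.2126×R + 0.7152×G + 0.0722×B
L = 0.2126×0.462077 + 0.7152×0.002125 + 0.0722×0.434154
L ≈ 0.131103


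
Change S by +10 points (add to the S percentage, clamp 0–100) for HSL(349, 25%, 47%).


Original S = 25%
Adjustment = +10 percentage points
New S = 25 + (10) = 35
Clamp to [0, 100] → 35
= HSL(349°, 35%, 47%)


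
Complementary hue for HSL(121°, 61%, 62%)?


Complement = opposite side of color wheel = hue + 180°
H' = (121 + 180) mod 360 = 301°
S and L unchanged.
= HSL(301°, 61%, 62%)


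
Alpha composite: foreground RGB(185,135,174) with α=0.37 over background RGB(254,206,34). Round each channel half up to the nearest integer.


C = α×F + (1-α)×B, with 1-α = 0.63
R: 0.37×185 + 0.63×254 = 68.45 + 160.02 = 228.47 → 228
G: 0.37×135 + 0.63×206 = 49.95 + 129.78 = 179.73 → 180
B: 0.37×174 + 0.63×34 = 64.38 + 21.42 = 85.80 → 86
= RGB(228, 180, 86)


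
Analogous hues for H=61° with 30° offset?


Base hue: 61°
Left analog: (61 - 30) mod 360 = 31°
Right analog: (61 + 30) mod 360 = 91°
Analogous hues = 31° and 91°


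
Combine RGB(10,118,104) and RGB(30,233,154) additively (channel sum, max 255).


Additive: each channel = min(255, C₁+C₂)
R: 10+30 = 40 → 40
G: 118+233 = 351 → 255
B: 104+154 = 258 → 255
= RGB(40, 255, 255)


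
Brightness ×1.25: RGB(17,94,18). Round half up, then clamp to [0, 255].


Multiply each channel by 1.25, round half up, clamp to [0, 255]
R: 17×1.25 = 21.25 → round → 21
G: 94×1.25 = 117.5 → round → 118
B: 18×1.25 = 22.5 → round → 23
= RGB(21, 118, 23)


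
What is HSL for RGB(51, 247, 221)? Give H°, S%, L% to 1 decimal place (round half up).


Normalize: R'=51/255≈0.2000, G'=247/255≈0.9686, B'=221/255≈0.8667
Max=247/255, Min=51/255, Δ=Max-Min=196/255
L = (Max+Min)/2 = (247+51)/510 = 298/510 = 0.58431… → L = 58.4%
L > 0.5 → S = Δ/(2-Max-Min) = 196/(510-247-51) = 196/212 = 0.92452… → S = 92.5%
(the 1/255 factors cancel in S and H, so raw channel differences can be used)
Max is G' → H = 60 × ((B-R)/Δ + 2) = 60 × ((221-51)/196 + 2)
  170/196 + 2 = 0.8673… + 2 = 2.8673…
  H = 60 × 2.8673… = 172.040…° → H = 172.0°
= HSL(172.0°, 92.5%, 58.4%)


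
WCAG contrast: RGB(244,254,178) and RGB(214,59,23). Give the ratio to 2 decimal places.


Linearize each sRGB channel c=v/255: c/12.92 if c ≤ 0.04045 else ((c+0.055)/1.055)^2.4
L = 0.2126×R_lin + 0.7152×G_lin + 0.0722×B_lin
Color 1 (244,254,178):
  R=244: 244/255≈0.9569 > 0.04045 → ((0.9569+0.055)/1.055)^2.4 ≈ 0.90466
  G=254: 254/255≈0.9961 > 0.04045 → ((0.9961+0.055)/1.055)^2.4 ≈ 0.99110
  B=178: 178/255≈0.6980 > 0.04045 → ((0.6980+0.055)/1.055)^2.4 ≈ 0.44520
  L1 = 0.2126×0.90466 + 0.7152×0.99110 + 0.0722×0.44520 ≈ 0.93331
Color 2 (214,59,23):
  R=214: 214/255≈0.8392 > 0.04045 → ((0.8392+0.055)/1.055)^2.4 ≈ 0.67244
  G=59: 59/255≈0.2314 > 0.04045 → ((0.2314+0.055)/1.055)^2.4 ≈ 0.04374
  B=23: 23/255≈0.0902 > 0.04045 → ((0.0902+0.055)/1.055)^2.4 ≈ 0.00857
  L2 = 0.2126×0.67244 + 0.7152×0.04374 + 0.0722×0.00857 ≈ 0.17486
Lighter = 0.93331, Darker = 0.17486
Ratio = (L_lighter + 0.05) / (L_darker + 0.05)
Ratio = (0.93331 + 0.05) / (0.17486 + 0.05) = 0.98331 / 0.22486 ≈ 4.3730
Ratio ≈ 4.37:1


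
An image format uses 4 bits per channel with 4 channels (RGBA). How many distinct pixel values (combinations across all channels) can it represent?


Total bits = 4 bits/channel × 4 channels = 16 bits
Distinct pixel values = 2^16
= 65,536 pixel values


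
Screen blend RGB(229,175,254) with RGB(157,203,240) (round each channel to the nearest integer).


Screen: C = 255 - (255-A)×(255-B)/255, rounded to nearest integer
R: 255 - (255-229)×(255-157)/255 = 255 - 2548/255 ≈ 255 - 9.992 = 245.008 → 245
G: 255 - (255-175)×(255-203)/255 = 255 - 4160/255 ≈ 255 - 16.314 = 238.686 → 239
B: 255 - (255-254)×(255-240)/255 = 255 - 15/255 ≈ 255 - 0.059 = 254.941 → 255
= RGB(245, 239, 255)


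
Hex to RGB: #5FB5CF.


5F → 95 (R)
B5 → 181 (G)
CF → 207 (B)
= RGB(95, 181, 207)


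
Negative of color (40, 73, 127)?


Invert: (255-R, 255-G, 255-B)
R: 255-40 = 215
G: 255-73 = 182
B: 255-127 = 128
= RGB(215, 182, 128)


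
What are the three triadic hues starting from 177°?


Triadic: equally spaced at 120° intervals
H1 = 177°
H2 = (177 + 120) mod 360 = 297°
H3 = (177 + 240) mod 360 = 57°
Triadic = 177°, 297°, 57°


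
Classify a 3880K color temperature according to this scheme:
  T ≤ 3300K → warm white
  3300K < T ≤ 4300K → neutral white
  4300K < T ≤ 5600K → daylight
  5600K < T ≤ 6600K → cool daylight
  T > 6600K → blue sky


Temperature: 3880K
3300K < 3880K ≤ 4300K → neutral white
Classification: neutral white


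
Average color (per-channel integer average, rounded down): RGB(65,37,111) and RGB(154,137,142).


Midpoint: each channel = ⌊(C₁+C₂)/2⌋
R: ⌊(65+154)/2⌋ = 109
G: ⌊(37+137)/2⌋ = 87
B: ⌊(111+142)/2⌋ = 126
= RGB(109, 87, 126)


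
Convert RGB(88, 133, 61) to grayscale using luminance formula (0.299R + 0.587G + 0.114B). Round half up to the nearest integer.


Gray = 0.299×R + 0.587×G + 0.114×B
Gray = 0.299×88 + 0.587×133 + 0.114×61
Gray = 26.312 + 78.071 + 6.954
Gray = 111.337 → round half up → 111
Gray = 111


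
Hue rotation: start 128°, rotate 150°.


New hue = (H + rotation) mod 360
New hue = (128 + 150) mod 360
= 278 mod 360
= 278°


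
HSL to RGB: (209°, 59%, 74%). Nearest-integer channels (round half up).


H=209°, S=0.59, L=0.74
C = (1-|2L-1|)×S = (1-|0.48|)×0.59 = 0.3068
H' = H/60 = 209/60 ≈ 3.4833; X = C×(1-|H' mod 2 - 1|) ≈ 0.1585
m = L - C/2 = 0.74 - 0.1534 = 0.5866
Sector ⌊H'⌋ = 3 → (R',G',B') = (0.0, ≈0.1585, 0.3068)
RGB = ((R'+m)×255, (G'+m)×255, (B'+m)×255) = (149.583, 190.0039, 227.817)
Round half up → RGB(150, 190, 228)


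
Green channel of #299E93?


Color: #299E93
R = 29 = 41
G = 9E = 158
B = 93 = 147
Green = 158


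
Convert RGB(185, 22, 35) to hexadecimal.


R = 185 → B9 (hex)
G = 22 → 16 (hex)
B = 35 → 23 (hex)
Hex = #B91623


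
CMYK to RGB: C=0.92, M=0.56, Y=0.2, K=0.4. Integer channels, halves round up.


R = 255 × (1-C) × (1-K) = 255 × 0.08 × 0.60 = 12.24 → 12
G = 255 × (1-M) × (1-K) = 255 × 0.44 × 0.60 = 67.32 → 67
B = 255 × (1-Y) × (1-K) = 255 × 0.80 × 0.60 = 122.4 → 122
= RGB(12, 67, 122)


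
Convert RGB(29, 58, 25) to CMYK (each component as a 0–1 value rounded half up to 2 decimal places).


R'=29/255≈0.1137, G'=58/255≈0.2275, B'=25/255≈0.0980
K = 1 - max(R',G',B') = 1 - 58/255 = 197/255 = 0.77254… → 0.77
(1-R'-K)/(1-K) simplifies to (max-R)/max with max = 58:
C = (58-29)/58 = 29/58 = 0.5 → 0.50
M = (58-58)/58 = 0/58 = 0 → 0.00
Y = (58-25)/58 = 33/58 = 0.56896… → 0.57
= CMYK(0.50, 0.00, 0.57, 0.77)


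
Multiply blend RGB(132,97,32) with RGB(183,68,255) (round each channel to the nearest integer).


Multiply: C = A×B/255, rounded to nearest integer
R: 132×183/255 = 24156/255 ≈ 94.729 → 95
G: 97×68/255 = 6596/255 ≈ 25.867 → 26
B: 32×255/255 = 8160/255 ≈ 32.000 → 32
= RGB(95, 26, 32)


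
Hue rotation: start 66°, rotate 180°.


New hue = (H + rotation) mod 360
New hue = (66 + 180) mod 360
= 246 mod 360
= 246°


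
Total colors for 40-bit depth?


Colors = 2^bits = 2^40
= 1,099,511,627,776 colors


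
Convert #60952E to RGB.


60 → 96 (R)
95 → 149 (G)
2E → 46 (B)
= RGB(96, 149, 46)


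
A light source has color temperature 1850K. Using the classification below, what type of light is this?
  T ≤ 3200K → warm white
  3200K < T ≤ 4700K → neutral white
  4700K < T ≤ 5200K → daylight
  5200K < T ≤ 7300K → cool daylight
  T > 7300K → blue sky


Temperature: 1850K
1850K ≤ 3200K → warm white
Classification: warm white


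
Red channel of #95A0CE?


Color: #95A0CE
R = 95 = 149
G = A0 = 160
B = CE = 206
Red = 149


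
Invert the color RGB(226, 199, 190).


Invert: (255-R, 255-G, 255-B)
R: 255-226 = 29
G: 255-199 = 56
B: 255-190 = 65
= RGB(29, 56, 65)


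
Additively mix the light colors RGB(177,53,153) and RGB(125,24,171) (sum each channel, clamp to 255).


Additive: each channel = min(255, C₁+C₂)
R: 177+125 = 302 → 255
G: 53+24 = 77 → 77
B: 153+171 = 324 → 255
= RGB(255, 77, 255)


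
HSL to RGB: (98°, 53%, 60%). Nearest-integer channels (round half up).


H=98°, S=0.53, L=0.60
C = (1-|2L-1|)×S = (1-|0.20|)×0.53 = 0.424
H' = H/60 = 98/60 ≈ 1.6333; X = C×(1-|H' mod 2 - 1|) ≈ 0.1555
m = L - C/2 = 0.60 - 0.212 = 0.388
Sector ⌊H'⌋ = 1 → (R',G',B') = (≈0.1555, 0.424, 0.0)
RGB = ((R'+m)×255, (G'+m)×255, (B'+m)×255) = (138.584, 207.06, 98.94)
Round half up → RGB(139, 207, 99)


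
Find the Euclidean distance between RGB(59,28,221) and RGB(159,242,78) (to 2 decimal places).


d = √[(R₁-R₂)² + (G₁-G₂)² + (B₁-B₂)²]
d = √[(59-159)² + (28-242)² + (221-78)²]
d = √[10000 + 45796 + 20449]
d = √76245
d ≈ 276.12


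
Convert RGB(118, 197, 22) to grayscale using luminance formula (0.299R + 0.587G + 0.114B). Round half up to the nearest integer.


Gray = 0.299×R + 0.587×G + 0.114×B
Gray = 0.299×118 + 0.587×197 + 0.114×22
Gray = 35.282 + 115.639 + 2.508
Gray = 153.429 → round half up → 153
Gray = 153


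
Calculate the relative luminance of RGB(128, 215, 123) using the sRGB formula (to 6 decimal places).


Linearize each channel (sRGB transfer function): c = v/255; c_lin = c/12.92 if c ≤ 0.04045, else ((c+0.055)/1.055)^2.4
  R: 128/255 ≈ 0.501961 > 0.04045 → ((0.501961+0.055)/1.055)^2.4 ≈ 0.215861
  G: 215/255 ≈ 0.843137 > 0.04045 → ((0.843137+0.055)/1.055)^2.4 ≈ 0.679542
  B: 123/255 ≈ 0.482353 > 0.04045 → ((0.482353+0.055)/1.055)^2.4 ≈ 0.198069
R_lin = 0.215861, G_lin = 0.679542, B_lin = 0.198069
L = 0.2126×R + 0.7152×G + 0.0722×B
L = 0.2126×0.215861 + 0.7152×0.679542 + 0.0722×0.198069
L ≈ 0.546201


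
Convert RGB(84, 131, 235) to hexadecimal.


R = 84 → 54 (hex)
G = 131 → 83 (hex)
B = 235 → EB (hex)
Hex = #5483EB


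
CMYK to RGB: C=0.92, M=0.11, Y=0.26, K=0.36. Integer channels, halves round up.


R = 255 × (1-C) × (1-K) = 255 × 0.08 × 0.64 = 13.056 → 13
G = 255 × (1-M) × (1-K) = 255 × 0.89 × 0.64 = 145.248 → 145
B = 255 × (1-Y) × (1-K) = 255 × 0.74 × 0.64 = 120.768 → 121
= RGB(13, 145, 121)


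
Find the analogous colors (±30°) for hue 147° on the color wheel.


Base hue: 147°
Left analog: (147 - 30) mod 360 = 117°
Right analog: (147 + 30) mod 360 = 177°
Analogous hues = 117° and 177°


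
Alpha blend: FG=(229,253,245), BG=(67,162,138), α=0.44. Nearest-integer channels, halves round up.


C = α×F + (1-α)×B, with 1-α = 0.56
R: 0.44×229 + 0.56×67 = 100.76 + 37.52 = 138.28 → 138
G: 0.44×253 + 0.56×162 = 111.32 + 90.72 = 202.04 → 202
B: 0.44×245 + 0.56×138 = 107.80 + 77.28 = 185.08 → 185
= RGB(138, 202, 185)


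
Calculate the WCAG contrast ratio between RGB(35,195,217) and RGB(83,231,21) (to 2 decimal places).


Linearize each sRGB channel c=v/255: c/12.92 if c ≤ 0.04045 else ((c+0.055)/1.055)^2.4
L = 0.2126×R_lin + 0.7152×G_lin + 0.0722×B_lin
Color 1 (35,195,217):
  R=35: 35/255≈0.1373 > 0.04045 → ((0.1373+0.055)/1.055)^2.4 ≈ 0.01681
  G=195: 195/255≈0.7647 > 0.04045 → ((0.7647+0.055)/1.055)^2.4 ≈ 0.54572
  B=217: 217/255≈0.8510 > 0.04045 → ((0.8510+0.055)/1.055)^2.4 ≈ 0.69387
  L1 = 0.2126×0.01681 + 0.7152×0.54572 + 0.0722×0.69387 ≈ 0.44397
Color 2 (83,231,21):
  R=83: 83/255≈0.3255 > 0.04045 → ((0.3255+0.055)/1.055)^2.4 ≈ 0.08650
  G=231: 231/255≈0.9059 > 0.04045 → ((0.9059+0.055)/1.055)^2.4 ≈ 0.79910
  B=21: 21/255≈0.0824 > 0.04045 → ((0.0824+0.055)/1.055)^2.4 ≈ 0.00750
  L2 = 0.2126×0.08650 + 0.7152×0.79910 + 0.0722×0.00750 ≈ 0.59045
Lighter = 0.59045, Darker = 0.44397
Ratio = (L_lighter + 0.05) / (L_darker + 0.05)
Ratio = (0.59045 + 0.05) / (0.44397 + 0.05) = 0.64045 / 0.49397 ≈ 1.2965
Ratio ≈ 1.30:1


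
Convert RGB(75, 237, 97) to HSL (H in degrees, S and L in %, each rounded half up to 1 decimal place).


Normalize: R'=75/255≈0.2941, G'=237/255≈0.9294, B'=97/255≈0.3804
Max=237/255, Min=75/255, Δ=Max-Min=162/255
L = (Max+Min)/2 = (237+75)/510 = 312/510 = 0.61176… → L = 61.2%
L > 0.5 → S = Δ/(2-Max-Min) = 162/(510-237-75) = 162/198 = 0.81818… → S = 81.8%
(the 1/255 factors cancel in S and H, so raw channel differences can be used)
Max is G' → H = 60 × ((B-R)/Δ + 2) = 60 × ((97-75)/162 + 2)
  22/162 + 2 = 0.1358… + 2 = 2.1358…
  H = 60 × 2.1358… = 128.148…° → H = 128.1°
= HSL(128.1°, 81.8%, 61.2%)


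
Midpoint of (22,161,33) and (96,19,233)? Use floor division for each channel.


Midpoint: each channel = ⌊(C₁+C₂)/2⌋
R: ⌊(22+96)/2⌋ = 59
G: ⌊(161+19)/2⌋ = 90
B: ⌊(33+233)/2⌋ = 133
= RGB(59, 90, 133)


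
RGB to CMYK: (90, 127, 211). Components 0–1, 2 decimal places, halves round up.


R'=90/255≈0.3529, G'=127/255≈0.4980, B'=211/255≈0.8275
K = 1 - max(R',G',B') = 1 - 211/255 = 44/255 = 0.17254… → 0.17
(1-R'-K)/(1-K) simplifies to (max-R)/max with max = 211:
C = (211-90)/211 = 121/211 = 0.57345… → 0.57
M = (211-127)/211 = 84/211 = 0.39810… → 0.40
Y = (211-211)/211 = 0/211 = 0 → 0.00
= CMYK(0.57, 0.40, 0.00, 0.17)


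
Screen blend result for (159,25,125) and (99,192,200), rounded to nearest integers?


Screen: C = 255 - (255-A)×(255-B)/255, rounded to nearest integer
R: 255 - (255-159)×(255-99)/255 = 255 - 14976/255 ≈ 255 - 58.729 = 196.271 → 196
G: 255 - (255-25)×(255-192)/255 = 255 - 14490/255 ≈ 255 - 56.824 = 198.176 → 198
B: 255 - (255-125)×(255-200)/255 = 255 - 7150/255 ≈ 255 - 28.039 = 226.961 → 227
= RGB(196, 198, 227)


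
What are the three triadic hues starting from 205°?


Triadic: equally spaced at 120° intervals
H1 = 205°
H2 = (205 + 120) mod 360 = 325°
H3 = (205 + 240) mod 360 = 85°
Triadic = 205°, 325°, 85°


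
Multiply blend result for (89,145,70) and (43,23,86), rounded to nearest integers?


Multiply: C = A×B/255, rounded to nearest integer
R: 89×43/255 = 3827/255 ≈ 15.008 → 15
G: 145×23/255 = 3335/255 ≈ 13.078 → 13
B: 70×86/255 = 6020/255 ≈ 23.608 → 24
= RGB(15, 13, 24)


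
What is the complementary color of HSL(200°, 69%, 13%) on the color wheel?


Complement = opposite side of color wheel = hue + 180°
H' = (200 + 180) mod 360 = 20°
S and L unchanged.
= HSL(20°, 69%, 13%)


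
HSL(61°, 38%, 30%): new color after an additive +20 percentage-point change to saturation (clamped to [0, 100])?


Original S = 38%
Adjustment = +20 percentage points
New S = 38 + (20) = 58
Clamp to [0, 100] → 58
= HSL(61°, 58%, 30%)


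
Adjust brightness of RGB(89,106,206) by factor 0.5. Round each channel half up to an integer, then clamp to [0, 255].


Multiply each channel by 0.5, round half up, clamp to [0, 255]
R: 89×0.5 = 44.5 → round → 45
G: 106×0.5 = 53
B: 206×0.5 = 103
= RGB(45, 53, 103)


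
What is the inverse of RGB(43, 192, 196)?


Invert: (255-R, 255-G, 255-B)
R: 255-43 = 212
G: 255-192 = 63
B: 255-196 = 59
= RGB(212, 63, 59)


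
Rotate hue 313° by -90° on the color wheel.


New hue = (H + rotation) mod 360
New hue = (313 -90) mod 360
= 223 mod 360
= 223°


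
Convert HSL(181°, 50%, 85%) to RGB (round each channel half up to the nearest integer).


H=181°, S=0.50, L=0.85
C = (1-|2L-1|)×S = (1-|0.70|)×0.50 = 0.15
H' = H/60 = 181/60 ≈ 3.0167; X = C×(1-|H' mod 2 - 1|) = 0.1475
m = L - C/2 = 0.85 - 0.075 = 0.775
Sector ⌊H'⌋ = 3 → (R',G',B') = (0.0, 0.1475, 0.15)
RGB = ((R'+m)×255, (G'+m)×255, (B'+m)×255) = (197.625, 235.2375, 235.875)
Round half up → RGB(198, 235, 236)


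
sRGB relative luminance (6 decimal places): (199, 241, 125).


Linearize each channel (sRGB transfer function): c = v/255; c_lin = c/12.92 if c ≤ 0.04045, else ((c+0.055)/1.055)^2.4
  R: 199/255 ≈ 0.780392 > 0.04045 → ((0.780392+0.055)/1.055)^2.4 ≈ 0.571125
  G: 241/255 ≈ 0.945098 > 0.04045 → ((0.945098+0.055)/1.055)^2.4 ≈ 0.879622
  B: 125/255 ≈ 0.490196 > 0.04045 → ((0.490196+0.055)/1.055)^2.4 ≈ 0.205079
R_lin = 0.571125, G_lin = 0.879622, B_lin = 0.205079
L = 0.2126×R + 0.7152×G + 0.0722×B
L = 0.2126×0.571125 + 0.7152×0.879622 + 0.0722×0.205079
L ≈ 0.765334


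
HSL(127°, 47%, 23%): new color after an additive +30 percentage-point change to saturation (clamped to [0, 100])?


Original S = 47%
Adjustment = +30 percentage points
New S = 47 + (30) = 77
Clamp to [0, 100] → 77
= HSL(127°, 77%, 23%)
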